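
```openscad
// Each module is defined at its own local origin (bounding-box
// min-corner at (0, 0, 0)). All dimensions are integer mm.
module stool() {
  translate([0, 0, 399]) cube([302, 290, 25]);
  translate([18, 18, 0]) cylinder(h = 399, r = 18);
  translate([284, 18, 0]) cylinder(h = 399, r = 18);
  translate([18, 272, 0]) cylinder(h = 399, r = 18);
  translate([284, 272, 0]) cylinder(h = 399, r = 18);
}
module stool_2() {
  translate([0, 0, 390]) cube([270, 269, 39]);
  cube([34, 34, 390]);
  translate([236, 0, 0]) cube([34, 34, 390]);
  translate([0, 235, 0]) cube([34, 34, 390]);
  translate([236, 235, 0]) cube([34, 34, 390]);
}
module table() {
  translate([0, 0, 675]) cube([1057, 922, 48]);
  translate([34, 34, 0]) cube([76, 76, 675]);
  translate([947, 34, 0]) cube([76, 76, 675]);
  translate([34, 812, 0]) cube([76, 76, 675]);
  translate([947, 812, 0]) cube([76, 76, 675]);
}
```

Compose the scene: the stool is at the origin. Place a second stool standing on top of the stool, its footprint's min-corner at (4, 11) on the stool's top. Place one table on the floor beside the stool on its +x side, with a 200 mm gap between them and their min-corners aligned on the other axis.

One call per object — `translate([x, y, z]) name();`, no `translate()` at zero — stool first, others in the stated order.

stool();
translate([4, 11, 424]) stool_2();
translate([502, 0, 0]) table();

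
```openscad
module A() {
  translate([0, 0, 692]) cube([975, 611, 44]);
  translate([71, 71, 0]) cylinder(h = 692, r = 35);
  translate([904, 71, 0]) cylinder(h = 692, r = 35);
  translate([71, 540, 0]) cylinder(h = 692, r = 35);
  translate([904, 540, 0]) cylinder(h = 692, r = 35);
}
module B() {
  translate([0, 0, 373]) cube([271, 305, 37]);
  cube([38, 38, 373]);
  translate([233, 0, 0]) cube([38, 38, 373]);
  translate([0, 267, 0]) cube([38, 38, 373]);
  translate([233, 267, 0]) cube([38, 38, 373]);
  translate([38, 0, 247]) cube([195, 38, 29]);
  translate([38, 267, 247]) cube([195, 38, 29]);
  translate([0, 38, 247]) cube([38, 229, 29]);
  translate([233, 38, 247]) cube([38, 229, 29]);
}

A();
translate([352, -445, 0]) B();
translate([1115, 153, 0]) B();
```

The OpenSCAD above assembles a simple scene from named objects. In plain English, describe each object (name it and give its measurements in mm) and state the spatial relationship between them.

A is a table: top 975 mm (x) × 611 mm (y), 44 mm thick, upper face at z = 736 mm, on four round legs of 70 mm diameter, each leg's bounding box inset 36 mm from the nearest pair of top edges, running from z = 0 to the bottom of the top.

B is a four-legged stool. The seat is a 271×305×37 mm slab whose top surface is at z = 410 mm; four square legs, each 38×38 mm in cross-section, run from the floor (z = 0) to the underside of the seat, each flush with a corner of the seat. Four stretchers, 38 mm wide and 29 mm tall, connect adjacent legs with their undersides at z = 247 mm, each running between the inner faces of the legs it joins and aligned with the legs' outer faces on the other axis.

Two stools sit around the table at the −y, +x sides.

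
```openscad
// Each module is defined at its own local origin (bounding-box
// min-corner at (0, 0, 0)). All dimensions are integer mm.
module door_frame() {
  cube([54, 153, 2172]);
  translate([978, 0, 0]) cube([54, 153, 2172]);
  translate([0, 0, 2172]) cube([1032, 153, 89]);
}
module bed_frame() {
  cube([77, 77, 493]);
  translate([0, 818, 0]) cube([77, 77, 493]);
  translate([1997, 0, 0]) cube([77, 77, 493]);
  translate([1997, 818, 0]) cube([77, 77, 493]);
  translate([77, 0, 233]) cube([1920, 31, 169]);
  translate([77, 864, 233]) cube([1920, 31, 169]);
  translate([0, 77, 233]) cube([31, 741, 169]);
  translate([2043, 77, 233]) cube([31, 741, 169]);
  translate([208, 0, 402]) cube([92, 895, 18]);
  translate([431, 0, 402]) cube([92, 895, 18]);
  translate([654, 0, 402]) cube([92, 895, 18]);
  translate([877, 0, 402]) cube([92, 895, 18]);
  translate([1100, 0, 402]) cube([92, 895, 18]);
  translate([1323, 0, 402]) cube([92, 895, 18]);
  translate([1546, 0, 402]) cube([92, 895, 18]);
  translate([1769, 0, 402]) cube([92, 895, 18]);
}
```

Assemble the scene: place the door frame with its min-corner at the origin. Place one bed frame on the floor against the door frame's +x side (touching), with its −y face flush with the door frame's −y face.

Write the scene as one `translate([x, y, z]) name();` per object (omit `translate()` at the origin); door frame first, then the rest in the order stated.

door_frame();
translate([1032, 0, 0]) bed_frame();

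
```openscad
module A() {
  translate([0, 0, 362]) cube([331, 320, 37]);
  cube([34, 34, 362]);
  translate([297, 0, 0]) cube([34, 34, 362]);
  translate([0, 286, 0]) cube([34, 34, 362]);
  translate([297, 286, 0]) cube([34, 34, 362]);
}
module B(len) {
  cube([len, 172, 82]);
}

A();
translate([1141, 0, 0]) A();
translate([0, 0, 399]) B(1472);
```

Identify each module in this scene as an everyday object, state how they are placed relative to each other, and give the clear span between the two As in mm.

Second stool starts at x = 1141; first ends at x = 331; clear span = 1141 − 331 = 810 mm.

A is a stool. B is a beam. A beam spans the tops of two stools. The clear span between the two stools is 810 mm.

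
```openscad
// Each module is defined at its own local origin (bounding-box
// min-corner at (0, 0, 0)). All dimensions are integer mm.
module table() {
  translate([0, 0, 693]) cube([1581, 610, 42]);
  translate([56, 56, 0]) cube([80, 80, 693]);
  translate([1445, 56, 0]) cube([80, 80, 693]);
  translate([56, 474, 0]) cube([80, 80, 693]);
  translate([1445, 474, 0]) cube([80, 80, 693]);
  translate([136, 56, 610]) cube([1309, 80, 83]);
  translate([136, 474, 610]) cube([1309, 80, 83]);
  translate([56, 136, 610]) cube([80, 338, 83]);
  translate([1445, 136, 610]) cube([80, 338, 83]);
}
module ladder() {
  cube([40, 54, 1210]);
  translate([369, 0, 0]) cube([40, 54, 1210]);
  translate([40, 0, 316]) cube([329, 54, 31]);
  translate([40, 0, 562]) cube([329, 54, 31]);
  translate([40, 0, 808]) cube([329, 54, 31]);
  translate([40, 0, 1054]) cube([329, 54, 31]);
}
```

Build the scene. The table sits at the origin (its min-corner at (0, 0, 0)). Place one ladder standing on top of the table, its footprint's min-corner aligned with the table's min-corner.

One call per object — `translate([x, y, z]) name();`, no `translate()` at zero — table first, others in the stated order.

table();
translate([0, 0, 735]) ladder();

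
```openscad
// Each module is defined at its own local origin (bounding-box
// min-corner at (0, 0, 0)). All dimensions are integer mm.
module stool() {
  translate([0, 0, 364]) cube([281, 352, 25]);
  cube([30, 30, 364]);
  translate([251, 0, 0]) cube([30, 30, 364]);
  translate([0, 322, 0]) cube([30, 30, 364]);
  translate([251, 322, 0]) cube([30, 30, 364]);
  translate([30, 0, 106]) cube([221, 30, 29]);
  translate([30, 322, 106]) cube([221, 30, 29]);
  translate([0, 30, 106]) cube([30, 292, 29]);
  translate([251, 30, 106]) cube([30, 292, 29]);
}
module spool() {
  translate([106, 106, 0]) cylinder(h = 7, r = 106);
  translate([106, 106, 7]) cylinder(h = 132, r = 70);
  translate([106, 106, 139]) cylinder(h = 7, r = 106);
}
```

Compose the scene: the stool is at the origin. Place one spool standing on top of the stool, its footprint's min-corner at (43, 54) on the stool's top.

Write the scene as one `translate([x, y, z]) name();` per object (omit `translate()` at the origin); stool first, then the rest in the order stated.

stool();
translate([43, 54, 389]) spool();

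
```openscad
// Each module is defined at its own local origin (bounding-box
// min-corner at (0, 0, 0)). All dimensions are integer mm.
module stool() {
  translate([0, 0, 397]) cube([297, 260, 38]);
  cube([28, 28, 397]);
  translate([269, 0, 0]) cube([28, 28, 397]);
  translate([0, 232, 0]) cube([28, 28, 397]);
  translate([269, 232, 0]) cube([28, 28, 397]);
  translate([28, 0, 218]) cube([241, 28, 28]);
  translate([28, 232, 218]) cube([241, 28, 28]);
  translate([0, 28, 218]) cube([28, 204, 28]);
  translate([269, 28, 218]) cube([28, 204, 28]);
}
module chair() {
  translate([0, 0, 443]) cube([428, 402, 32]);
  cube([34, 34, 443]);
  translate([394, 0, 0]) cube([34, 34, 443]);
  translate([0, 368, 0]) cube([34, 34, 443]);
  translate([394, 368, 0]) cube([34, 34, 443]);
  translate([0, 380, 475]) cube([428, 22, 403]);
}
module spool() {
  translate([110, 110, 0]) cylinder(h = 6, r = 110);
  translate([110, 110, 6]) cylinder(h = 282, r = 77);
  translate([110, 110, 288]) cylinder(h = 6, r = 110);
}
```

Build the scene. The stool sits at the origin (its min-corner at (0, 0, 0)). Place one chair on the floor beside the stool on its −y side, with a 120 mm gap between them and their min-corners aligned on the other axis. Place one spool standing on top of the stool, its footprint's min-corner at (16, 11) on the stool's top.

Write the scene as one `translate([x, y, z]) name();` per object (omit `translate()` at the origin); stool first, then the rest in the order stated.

stool();
translate([0, -522, 0]) chair();
translate([16, 11, 435]) spool();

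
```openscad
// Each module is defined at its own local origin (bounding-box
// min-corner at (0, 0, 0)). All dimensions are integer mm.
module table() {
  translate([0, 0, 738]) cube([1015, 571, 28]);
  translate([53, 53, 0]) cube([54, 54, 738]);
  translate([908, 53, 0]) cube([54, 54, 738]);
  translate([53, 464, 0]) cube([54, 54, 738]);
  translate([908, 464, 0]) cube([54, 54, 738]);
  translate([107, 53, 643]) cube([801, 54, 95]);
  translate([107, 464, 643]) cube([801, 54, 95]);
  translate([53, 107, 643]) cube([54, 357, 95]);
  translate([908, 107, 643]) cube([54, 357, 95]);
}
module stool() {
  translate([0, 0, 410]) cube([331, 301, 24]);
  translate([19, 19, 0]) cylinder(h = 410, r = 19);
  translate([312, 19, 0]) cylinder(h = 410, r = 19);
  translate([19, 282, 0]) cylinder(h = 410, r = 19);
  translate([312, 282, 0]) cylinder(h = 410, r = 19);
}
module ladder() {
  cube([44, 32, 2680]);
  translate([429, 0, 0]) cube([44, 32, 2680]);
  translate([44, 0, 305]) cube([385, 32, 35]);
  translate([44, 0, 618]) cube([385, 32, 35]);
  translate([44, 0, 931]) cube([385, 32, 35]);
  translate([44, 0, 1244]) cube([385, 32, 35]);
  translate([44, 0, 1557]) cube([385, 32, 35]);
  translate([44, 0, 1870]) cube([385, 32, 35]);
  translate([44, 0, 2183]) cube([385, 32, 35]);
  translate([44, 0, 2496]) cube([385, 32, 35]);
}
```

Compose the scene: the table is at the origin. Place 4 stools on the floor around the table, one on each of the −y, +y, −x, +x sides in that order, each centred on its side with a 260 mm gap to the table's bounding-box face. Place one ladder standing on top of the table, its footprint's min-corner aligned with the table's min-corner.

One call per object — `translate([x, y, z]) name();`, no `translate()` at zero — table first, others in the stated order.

table();
translate([342, -561, 0]) stool();
translate([342, 831, 0]) stool();
translate([-591, 135, 0]) stool();
translate([1275, 135, 0]) stool();
translate([0, 0, 766]) ladder();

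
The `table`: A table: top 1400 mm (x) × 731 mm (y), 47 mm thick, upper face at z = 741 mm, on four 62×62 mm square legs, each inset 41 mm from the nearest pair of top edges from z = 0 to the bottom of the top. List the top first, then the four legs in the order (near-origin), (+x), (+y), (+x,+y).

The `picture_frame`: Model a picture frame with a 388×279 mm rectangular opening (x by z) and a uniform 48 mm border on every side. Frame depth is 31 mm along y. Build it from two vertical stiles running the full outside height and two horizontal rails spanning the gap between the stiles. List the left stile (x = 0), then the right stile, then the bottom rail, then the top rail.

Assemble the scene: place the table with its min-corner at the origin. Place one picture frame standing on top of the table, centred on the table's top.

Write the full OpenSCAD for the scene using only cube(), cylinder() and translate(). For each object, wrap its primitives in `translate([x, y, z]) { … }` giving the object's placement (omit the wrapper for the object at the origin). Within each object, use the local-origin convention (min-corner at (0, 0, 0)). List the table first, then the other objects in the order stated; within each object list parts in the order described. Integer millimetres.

translate([0, 0, 694]) cube([1400, 731, 47]);
translate([41, 41, 0]) cube([62, 62, 694]);
translate([1297, 41, 0]) cube([62, 62, 694]);
translate([41, 628, 0]) cube([62, 62, 694]);
translate([1297, 628, 0]) cube([62, 62, 694]);
translate([458, 350, 741]) {
  cube([48, 31, 375]);
  translate([436, 0, 0]) cube([48, 31, 375]);
  translate([48, 0, 0]) cube([388, 31, 48]);
  translate([48, 0, 327]) cube([388, 31, 48]);
}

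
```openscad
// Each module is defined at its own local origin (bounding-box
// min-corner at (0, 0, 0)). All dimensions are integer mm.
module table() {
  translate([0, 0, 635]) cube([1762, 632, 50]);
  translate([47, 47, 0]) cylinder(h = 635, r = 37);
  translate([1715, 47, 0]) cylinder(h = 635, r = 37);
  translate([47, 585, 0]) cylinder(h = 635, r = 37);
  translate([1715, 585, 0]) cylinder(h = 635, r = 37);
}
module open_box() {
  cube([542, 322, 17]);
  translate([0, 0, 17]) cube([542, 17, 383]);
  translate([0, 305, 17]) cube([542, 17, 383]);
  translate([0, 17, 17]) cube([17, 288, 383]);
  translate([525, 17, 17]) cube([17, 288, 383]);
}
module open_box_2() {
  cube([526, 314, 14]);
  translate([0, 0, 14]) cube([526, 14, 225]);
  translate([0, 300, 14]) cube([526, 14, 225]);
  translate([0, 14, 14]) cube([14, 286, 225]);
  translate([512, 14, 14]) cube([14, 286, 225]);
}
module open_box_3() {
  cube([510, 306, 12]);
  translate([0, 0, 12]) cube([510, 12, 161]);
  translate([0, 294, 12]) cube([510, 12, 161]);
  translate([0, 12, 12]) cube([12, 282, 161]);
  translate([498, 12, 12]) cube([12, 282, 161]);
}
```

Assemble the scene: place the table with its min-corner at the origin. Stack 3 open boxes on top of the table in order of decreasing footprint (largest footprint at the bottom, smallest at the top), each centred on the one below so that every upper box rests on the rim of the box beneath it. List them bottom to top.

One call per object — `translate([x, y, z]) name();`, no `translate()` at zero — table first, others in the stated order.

table();
translate([610, 155, 685]) open_box();
translate([618, 159, 1085]) open_box_2();
translate([626, 163, 1324]) open_box_3();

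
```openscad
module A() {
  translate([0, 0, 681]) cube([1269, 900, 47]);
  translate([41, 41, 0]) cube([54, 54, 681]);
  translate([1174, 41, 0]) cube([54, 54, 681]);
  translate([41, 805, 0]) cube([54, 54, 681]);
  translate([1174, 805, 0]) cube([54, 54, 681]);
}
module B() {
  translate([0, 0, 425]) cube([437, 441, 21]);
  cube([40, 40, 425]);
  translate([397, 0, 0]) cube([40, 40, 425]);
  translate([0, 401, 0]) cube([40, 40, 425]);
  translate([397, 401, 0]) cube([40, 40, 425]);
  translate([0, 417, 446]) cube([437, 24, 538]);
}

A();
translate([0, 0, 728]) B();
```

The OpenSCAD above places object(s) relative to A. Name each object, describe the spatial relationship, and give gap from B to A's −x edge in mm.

A is a table. B is a chair. The chair is on top of the table. The gap from the chair to the table's −x edge is 0 mm.

The chair's min-x is at 0; the table's min-x is 0; gap = 0 mm.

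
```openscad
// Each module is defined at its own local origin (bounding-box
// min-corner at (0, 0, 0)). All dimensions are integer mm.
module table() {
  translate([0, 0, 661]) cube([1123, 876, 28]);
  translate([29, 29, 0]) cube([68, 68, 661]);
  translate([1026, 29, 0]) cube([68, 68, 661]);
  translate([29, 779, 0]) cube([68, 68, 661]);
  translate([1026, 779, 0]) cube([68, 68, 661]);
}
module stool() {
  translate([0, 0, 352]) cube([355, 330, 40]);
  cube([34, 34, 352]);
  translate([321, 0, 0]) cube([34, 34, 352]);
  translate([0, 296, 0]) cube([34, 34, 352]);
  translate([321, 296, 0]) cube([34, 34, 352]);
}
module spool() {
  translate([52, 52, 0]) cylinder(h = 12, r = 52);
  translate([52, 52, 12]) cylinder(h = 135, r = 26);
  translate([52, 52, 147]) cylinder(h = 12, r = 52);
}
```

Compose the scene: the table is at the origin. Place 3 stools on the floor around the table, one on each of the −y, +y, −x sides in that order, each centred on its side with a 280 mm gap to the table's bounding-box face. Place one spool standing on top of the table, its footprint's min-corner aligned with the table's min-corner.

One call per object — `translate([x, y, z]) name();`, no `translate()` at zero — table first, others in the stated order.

table();
translate([384, -610, 0]) stool();
translate([384, 1156, 0]) stool();
translate([-635, 273, 0]) stool();
translate([0, 0, 689]) spool();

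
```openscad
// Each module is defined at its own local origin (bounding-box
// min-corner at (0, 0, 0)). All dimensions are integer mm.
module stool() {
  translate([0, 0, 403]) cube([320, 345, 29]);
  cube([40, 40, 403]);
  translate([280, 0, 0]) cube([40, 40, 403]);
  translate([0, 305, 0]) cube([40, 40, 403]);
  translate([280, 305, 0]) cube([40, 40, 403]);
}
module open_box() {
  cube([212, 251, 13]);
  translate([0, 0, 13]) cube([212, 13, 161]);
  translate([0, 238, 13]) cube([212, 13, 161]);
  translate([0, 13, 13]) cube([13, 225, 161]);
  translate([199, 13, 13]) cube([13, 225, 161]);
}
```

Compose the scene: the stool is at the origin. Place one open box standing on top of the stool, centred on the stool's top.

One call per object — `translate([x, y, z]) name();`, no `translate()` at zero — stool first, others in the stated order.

stool();
translate([54, 47, 432]) open_box();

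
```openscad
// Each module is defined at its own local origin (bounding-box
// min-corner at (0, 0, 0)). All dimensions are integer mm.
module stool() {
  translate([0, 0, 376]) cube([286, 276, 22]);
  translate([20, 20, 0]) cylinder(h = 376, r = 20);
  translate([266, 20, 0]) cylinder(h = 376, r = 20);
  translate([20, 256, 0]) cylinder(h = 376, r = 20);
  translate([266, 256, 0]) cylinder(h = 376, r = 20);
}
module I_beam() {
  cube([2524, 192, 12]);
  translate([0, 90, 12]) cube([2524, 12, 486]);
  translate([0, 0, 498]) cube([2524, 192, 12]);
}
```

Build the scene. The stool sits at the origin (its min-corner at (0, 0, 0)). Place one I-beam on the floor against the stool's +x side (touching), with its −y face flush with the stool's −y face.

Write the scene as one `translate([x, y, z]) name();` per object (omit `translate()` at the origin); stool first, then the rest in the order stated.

stool();
translate([286, 0, 0]) I_beam();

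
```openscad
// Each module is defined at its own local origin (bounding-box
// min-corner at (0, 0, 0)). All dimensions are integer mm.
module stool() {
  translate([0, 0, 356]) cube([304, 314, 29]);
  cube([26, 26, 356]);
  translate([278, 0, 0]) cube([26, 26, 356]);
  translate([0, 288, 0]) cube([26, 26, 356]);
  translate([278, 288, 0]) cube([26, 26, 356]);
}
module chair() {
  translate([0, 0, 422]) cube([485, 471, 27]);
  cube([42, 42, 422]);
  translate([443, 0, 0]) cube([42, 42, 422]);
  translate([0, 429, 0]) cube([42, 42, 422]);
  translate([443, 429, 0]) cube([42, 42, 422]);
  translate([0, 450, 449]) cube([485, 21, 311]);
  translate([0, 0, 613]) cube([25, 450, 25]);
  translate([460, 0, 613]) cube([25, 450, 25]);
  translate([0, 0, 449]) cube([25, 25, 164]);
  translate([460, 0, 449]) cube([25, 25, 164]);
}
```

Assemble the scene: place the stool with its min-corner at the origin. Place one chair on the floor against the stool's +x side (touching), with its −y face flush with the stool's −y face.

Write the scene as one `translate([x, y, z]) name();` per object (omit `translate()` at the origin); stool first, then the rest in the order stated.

stool();
translate([304, 0, 0]) chair();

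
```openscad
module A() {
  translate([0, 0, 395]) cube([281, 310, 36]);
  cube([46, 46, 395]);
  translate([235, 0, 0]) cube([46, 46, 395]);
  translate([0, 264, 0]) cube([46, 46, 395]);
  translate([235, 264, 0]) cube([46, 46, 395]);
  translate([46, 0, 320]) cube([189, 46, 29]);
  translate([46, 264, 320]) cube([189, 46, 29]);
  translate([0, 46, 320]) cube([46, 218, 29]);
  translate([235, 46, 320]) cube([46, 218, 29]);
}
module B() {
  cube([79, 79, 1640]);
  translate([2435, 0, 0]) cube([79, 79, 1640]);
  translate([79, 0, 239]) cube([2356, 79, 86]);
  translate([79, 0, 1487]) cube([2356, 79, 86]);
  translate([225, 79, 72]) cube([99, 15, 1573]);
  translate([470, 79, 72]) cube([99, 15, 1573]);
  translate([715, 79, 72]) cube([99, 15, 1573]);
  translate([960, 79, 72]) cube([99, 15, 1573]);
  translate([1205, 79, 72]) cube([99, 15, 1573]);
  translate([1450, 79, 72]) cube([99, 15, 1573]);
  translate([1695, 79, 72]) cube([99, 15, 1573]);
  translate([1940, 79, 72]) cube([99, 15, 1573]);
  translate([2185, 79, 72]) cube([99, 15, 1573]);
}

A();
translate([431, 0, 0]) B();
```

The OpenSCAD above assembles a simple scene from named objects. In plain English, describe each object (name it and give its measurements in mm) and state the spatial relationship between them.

A is a four-legged stool. The seat is 281×310 mm, 36 mm thick, top at z = 431 mm. It stands on four square legs, each 46×46 mm in cross-section, from z = 0 to the seat underside, each flush with a corner of the seat. Four stretchers, 46 mm wide and 29 mm tall, connect adjacent legs with their undersides at z = 320 mm, each running between the inner faces of the legs it joins and aligned with the legs' outer faces on the other axis.

B is a fence section. Two 79×79 mm posts, 1640 mm tall, stand on the floor with a clear span of 2356 mm between their inner faces. Two horizontal rails of 79×86 mm section span the gap between the posts with their undersides at z = 239 mm and z = 1487 mm, flush with the posts' −y face. 9 pickets, each 99 mm wide, 15 mm thick and 1573 mm tall, are fixed to the +y face of the rails with their bottoms at z = 72 mm, evenly spaced across the span with equal gaps (rounded down to the nearest mm) at the −x end and between each pair — any rounding remainder accumulates at the +x end.

The fence section is on the floor beside the stool on its +x side.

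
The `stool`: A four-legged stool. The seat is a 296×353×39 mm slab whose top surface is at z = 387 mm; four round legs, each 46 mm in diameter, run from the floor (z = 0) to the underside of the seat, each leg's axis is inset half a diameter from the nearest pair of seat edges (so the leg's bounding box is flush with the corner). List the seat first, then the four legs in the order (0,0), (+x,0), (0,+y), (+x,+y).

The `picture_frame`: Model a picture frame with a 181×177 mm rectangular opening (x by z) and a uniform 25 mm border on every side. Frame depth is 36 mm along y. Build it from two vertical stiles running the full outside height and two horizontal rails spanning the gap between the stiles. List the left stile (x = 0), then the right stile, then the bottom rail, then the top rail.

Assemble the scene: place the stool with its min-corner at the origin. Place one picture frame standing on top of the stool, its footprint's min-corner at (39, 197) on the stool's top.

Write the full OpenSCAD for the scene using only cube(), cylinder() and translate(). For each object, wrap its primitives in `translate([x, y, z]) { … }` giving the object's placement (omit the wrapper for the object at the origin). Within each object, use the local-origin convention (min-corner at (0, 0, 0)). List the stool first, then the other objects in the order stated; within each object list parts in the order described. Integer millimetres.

translate([0, 0, 348]) cube([296, 353, 39]);
translate([23, 23, 0]) cylinder(h = 348, r = 23);
translate([273, 23, 0]) cylinder(h = 348, r = 23);
translate([23, 330, 0]) cylinder(h = 348, r = 23);
translate([273, 330, 0]) cylinder(h = 348, r = 23);
translate([39, 197, 387]) {
  cube([25, 36, 227]);
  translate([206, 0, 0]) cube([25, 36, 227]);
  translate([25, 0, 0]) cube([181, 36, 25]);
  translate([25, 0, 202]) cube([181, 36, 25]);
}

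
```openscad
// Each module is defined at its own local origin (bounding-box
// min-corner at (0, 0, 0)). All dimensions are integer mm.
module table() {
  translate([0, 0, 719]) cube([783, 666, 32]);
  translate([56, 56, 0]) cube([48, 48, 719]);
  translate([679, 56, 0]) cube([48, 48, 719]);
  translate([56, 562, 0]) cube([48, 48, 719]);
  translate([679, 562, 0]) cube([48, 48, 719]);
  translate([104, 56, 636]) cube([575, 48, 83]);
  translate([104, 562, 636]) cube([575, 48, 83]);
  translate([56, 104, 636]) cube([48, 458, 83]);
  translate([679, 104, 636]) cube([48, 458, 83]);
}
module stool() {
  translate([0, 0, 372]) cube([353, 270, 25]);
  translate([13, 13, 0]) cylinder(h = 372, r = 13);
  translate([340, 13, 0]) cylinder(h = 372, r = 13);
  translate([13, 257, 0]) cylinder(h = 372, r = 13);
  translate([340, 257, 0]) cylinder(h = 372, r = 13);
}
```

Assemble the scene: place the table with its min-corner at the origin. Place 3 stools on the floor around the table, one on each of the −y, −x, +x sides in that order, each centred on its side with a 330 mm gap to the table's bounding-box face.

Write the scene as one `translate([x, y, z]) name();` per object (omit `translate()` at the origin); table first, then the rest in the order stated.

table();
translate([215, -600, 0]) stool();
translate([-683, 198, 0]) stool();
translate([1113, 198, 0]) stool();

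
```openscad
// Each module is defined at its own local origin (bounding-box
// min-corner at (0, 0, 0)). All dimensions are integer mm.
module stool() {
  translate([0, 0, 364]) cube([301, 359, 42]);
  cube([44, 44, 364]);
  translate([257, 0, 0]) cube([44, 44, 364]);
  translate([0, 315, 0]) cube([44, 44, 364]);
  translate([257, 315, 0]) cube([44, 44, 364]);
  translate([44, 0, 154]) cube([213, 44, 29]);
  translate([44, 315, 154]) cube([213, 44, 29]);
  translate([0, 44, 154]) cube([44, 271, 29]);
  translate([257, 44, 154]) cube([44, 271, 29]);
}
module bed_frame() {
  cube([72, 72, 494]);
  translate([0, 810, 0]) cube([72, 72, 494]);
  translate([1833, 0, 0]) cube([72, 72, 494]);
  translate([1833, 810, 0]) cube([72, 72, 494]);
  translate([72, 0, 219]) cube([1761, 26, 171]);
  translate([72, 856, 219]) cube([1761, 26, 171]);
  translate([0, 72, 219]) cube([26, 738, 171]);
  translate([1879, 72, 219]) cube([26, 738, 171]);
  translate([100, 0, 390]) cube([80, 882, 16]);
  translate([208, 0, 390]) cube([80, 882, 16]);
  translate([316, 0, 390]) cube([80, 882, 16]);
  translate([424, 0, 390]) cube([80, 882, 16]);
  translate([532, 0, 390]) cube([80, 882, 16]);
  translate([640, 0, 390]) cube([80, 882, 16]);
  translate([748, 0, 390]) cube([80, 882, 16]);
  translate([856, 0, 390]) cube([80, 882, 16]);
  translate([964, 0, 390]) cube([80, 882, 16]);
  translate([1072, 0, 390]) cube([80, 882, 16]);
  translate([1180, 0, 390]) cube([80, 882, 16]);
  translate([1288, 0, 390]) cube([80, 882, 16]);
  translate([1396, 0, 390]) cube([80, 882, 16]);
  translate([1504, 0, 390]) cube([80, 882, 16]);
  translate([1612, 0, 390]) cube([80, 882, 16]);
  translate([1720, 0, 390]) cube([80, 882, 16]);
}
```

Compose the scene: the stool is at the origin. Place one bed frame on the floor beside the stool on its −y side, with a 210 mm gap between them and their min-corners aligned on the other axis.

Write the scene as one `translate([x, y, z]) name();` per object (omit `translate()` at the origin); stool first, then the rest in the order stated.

stool();
translate([0, -1092, 0]) bed_frame();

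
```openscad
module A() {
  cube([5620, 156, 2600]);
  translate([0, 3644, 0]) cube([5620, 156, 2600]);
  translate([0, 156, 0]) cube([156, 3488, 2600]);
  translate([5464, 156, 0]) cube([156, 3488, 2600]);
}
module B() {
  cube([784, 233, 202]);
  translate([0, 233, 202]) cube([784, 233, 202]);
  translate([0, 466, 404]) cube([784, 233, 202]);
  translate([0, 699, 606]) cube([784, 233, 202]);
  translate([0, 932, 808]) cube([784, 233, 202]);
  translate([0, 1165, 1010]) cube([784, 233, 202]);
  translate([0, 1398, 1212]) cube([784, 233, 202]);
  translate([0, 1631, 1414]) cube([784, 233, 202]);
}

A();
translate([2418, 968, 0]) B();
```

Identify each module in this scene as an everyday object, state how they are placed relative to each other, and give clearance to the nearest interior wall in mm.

Clearances: x = 2262, y = 812; minimum 812 mm.

A is a house frame. B is a staircase. The staircase sits inside the house frame, centred. The clearance to the nearest interior wall is 812 mm.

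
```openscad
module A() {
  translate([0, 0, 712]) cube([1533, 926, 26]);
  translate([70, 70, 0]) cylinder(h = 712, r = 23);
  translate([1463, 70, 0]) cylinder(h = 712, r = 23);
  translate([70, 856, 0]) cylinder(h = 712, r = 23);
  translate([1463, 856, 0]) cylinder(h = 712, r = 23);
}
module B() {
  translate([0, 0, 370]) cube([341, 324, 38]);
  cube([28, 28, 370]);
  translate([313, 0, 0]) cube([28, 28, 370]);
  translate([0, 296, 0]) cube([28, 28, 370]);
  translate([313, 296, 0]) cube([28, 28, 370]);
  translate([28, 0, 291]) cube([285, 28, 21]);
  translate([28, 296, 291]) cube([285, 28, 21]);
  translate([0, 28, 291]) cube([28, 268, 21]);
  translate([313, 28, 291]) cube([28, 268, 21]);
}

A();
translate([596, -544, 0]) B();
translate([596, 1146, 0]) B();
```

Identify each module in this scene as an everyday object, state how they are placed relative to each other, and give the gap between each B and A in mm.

Each stool's nearest face is 220 mm from the table's bounding box.

A is a table. B is a stool. Two stools sit around the table at the −y, +y sides. The gap between each stool and the table is 220 mm.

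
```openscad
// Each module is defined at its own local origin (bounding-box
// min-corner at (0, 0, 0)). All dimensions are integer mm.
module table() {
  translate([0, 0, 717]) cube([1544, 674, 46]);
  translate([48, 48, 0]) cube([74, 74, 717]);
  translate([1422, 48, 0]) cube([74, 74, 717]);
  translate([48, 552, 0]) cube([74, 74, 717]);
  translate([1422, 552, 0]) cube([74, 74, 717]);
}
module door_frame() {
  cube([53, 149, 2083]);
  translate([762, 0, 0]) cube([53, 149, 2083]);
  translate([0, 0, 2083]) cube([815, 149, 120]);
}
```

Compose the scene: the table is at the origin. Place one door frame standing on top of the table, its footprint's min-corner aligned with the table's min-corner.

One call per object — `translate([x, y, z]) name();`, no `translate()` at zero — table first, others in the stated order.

table();
translate([0, 0, 763]) door_frame();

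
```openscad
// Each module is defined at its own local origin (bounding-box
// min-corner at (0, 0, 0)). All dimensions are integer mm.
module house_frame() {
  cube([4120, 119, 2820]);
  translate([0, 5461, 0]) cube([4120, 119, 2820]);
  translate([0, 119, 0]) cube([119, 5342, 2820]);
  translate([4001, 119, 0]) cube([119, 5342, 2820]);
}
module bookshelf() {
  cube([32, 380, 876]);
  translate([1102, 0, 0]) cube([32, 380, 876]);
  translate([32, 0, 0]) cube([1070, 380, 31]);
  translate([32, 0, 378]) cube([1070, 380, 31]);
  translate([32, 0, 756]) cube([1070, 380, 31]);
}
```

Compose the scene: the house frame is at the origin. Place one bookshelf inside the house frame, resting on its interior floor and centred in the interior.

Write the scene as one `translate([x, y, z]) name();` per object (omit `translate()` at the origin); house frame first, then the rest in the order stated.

house_frame();
translate([1493, 2600, 0]) bookshelf();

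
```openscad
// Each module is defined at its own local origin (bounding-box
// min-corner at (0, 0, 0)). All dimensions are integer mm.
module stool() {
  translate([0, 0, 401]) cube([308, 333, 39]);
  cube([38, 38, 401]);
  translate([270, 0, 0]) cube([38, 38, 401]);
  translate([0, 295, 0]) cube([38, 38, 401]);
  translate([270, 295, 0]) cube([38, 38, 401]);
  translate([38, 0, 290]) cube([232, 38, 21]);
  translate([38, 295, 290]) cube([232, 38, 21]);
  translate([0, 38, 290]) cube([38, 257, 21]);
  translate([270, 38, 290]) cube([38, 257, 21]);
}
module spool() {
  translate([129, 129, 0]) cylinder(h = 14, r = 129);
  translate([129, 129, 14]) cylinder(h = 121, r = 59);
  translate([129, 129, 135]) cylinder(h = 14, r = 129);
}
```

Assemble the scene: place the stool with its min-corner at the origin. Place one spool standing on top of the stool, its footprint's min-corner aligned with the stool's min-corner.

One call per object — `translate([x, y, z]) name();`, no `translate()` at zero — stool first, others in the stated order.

stool();
translate([0, 0, 440]) spool();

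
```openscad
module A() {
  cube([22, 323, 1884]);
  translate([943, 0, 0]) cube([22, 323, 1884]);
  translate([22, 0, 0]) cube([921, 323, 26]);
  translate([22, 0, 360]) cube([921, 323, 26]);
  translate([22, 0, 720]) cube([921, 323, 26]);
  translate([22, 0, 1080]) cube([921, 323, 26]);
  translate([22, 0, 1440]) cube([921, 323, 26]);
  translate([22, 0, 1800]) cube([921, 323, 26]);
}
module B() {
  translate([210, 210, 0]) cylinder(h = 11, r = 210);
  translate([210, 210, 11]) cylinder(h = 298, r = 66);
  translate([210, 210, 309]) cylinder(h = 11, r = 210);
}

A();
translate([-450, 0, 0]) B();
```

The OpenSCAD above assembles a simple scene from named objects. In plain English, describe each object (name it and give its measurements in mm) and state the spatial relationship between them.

A is an open bookshelf. Two side panels, each 22 mm thick, 323 mm deep and 1884 mm tall, stand 965 mm apart (outside-to-outside). Between them sit 6 shelves, each 26 mm thick and 323 mm deep, spanning the full gap between the sides. The bottom shelf rests on the floor (its underside at z = 0) and the clear gap between one shelf's top and the next shelf's underside is 334 mm.

B is a spool: two coaxial disc flanges of radius 210 mm and thickness 11 mm, joined by a core cylinder of radius 66 mm and height 298 mm. The lower flange rests on z = 0 and the three cylinders share a vertical axis.

The spool is on the floor beside the bookshelf on its −x side.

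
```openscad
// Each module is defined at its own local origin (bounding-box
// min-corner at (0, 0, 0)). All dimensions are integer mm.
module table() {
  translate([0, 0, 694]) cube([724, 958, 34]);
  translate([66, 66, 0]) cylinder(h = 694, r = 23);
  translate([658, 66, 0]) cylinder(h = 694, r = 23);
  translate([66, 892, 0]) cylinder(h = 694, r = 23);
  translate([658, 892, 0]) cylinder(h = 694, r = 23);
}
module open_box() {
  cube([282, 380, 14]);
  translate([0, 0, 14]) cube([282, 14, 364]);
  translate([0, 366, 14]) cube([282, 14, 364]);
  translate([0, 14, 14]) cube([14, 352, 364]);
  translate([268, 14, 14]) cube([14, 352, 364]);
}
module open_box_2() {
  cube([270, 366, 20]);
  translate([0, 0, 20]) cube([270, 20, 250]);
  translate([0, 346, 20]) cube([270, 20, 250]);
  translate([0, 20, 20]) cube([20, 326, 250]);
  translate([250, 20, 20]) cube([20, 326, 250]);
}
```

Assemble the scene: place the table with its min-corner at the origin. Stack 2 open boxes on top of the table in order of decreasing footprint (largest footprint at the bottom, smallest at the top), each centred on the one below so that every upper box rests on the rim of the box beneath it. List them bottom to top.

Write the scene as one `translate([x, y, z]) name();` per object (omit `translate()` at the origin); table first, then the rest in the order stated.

table();
translate([221, 289, 728]) open_box();
translate([227, 296, 1106]) open_box_2();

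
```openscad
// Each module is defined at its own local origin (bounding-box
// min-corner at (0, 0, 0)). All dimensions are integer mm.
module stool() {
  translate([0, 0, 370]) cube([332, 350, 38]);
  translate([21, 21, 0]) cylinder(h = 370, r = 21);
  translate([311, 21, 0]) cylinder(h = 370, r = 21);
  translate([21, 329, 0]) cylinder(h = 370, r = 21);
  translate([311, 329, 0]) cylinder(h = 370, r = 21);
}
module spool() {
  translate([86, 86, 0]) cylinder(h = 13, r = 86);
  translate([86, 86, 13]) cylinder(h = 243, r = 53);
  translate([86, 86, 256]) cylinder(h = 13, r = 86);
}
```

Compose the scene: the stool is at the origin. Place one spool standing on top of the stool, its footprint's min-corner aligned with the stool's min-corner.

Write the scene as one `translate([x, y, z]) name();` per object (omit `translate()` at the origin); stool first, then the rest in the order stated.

stool();
translate([0, 0, 408]) spool();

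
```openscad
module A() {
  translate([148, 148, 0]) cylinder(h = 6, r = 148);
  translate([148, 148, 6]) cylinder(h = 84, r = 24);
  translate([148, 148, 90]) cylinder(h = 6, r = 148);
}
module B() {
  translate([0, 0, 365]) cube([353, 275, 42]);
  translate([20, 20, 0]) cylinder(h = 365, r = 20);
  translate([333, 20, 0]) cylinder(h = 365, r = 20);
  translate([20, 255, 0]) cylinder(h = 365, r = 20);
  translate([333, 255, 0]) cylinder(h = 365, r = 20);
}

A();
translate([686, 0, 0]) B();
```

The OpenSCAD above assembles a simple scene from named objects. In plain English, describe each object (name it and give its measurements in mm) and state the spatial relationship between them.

A is a spool: two coaxial disc flanges of radius 148 mm and thickness 6 mm, joined by a core cylinder of radius 24 mm and height 84 mm. The lower flange rests on z = 0 and the three cylinders share a vertical axis.

B is a simple wooden stool: a rectangular seat 353 mm (x) by 275 mm (y), 42 mm thick, top face at z = 407 mm, on four round legs, each 40 mm in diameter. The legs rest on z = 0, each leg's axis is inset half a diameter from the nearest pair of seat edges (so the leg's bounding box is flush with the corner).

The stool is on the floor beside the spool on its +x side.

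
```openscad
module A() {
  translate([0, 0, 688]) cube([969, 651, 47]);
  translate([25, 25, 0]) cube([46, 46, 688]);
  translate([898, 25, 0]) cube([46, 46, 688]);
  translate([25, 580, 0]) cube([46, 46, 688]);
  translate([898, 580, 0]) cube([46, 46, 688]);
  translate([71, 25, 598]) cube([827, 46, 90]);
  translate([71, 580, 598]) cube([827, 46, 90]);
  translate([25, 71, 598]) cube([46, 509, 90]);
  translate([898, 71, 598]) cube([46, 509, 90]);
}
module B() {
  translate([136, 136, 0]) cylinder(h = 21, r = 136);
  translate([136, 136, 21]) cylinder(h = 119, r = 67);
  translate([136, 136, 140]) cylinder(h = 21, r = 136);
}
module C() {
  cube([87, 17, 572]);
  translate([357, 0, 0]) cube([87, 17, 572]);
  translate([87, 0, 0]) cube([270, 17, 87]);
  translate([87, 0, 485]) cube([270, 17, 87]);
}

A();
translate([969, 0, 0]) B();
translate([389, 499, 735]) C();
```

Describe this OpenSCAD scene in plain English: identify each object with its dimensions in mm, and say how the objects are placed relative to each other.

A is a rectangular dining table. The top is 969×651×47 mm with its upper surface at z = 735 mm. It stands on four 46×46 mm square legs, each inset 25 mm from the nearest pair of top edges, running from the floor to the underside of the top. Four apron rails, 46 mm thick and 90 mm tall, run between adjacent legs with their top edges flush with the underside of the top and their outer faces flush with the legs' outer faces.

B is a spool: two coaxial disc flanges of radius 136 mm and thickness 21 mm, joined by a core cylinder of radius 67 mm and height 119 mm. The lower flange rests on z = 0 and the three cylinders share a vertical axis.

C is a picture frame with a 270×398 mm rectangular opening (x by z) and a uniform 87 mm border on every side. Frame depth is 17 mm along y. It is built from two vertical stiles running the full outside height and two horizontal rails spanning the gap between the stiles.

The spool is against the table's +x side, with their −y faces flush. The picture frame is on top of the table.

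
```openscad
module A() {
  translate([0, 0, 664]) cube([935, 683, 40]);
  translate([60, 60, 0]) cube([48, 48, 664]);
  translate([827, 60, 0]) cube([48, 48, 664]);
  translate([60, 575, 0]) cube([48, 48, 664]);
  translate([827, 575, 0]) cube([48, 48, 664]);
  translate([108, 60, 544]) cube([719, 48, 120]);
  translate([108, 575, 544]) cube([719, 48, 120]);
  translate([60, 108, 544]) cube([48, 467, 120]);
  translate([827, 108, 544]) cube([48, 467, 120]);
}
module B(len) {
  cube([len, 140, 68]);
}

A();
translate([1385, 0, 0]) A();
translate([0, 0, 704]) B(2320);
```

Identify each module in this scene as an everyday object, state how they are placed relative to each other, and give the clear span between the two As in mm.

A is a table. B is a beam. A beam spans the tops of two tables. The clear span between the two tables is 450 mm.

Second table starts at x = 1385; first ends at x = 935; clear span = 1385 − 935 = 450 mm.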